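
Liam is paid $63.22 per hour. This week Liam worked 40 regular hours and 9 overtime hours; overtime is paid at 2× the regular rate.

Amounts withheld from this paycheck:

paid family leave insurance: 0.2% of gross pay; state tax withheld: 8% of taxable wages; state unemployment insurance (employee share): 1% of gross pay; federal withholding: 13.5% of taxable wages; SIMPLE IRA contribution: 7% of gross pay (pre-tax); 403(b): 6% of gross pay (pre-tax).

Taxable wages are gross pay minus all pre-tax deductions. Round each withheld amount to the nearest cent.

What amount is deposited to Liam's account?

Regular pay: 40 × $63.22 = $2528.80
Overtime pay: 9 × $63.22 × 2 = $1137.96
Gross pay = $2528.80 + $1137.96 = $3666.76
403(b): $3666.76 × 0.06 = $220.01
SIMPLE IRA contribution: $3666.76 × 0.07 = $256.67
Pre-tax total = $220.01 + $256.67 = $476.68
Taxable wages = $3666.76 − $476.68 = $3190.08
Federal withholding: $3190.08 × 0.135 = $430.66
State tax withheld: $3190.08 × 0.08 = $255.21
State unemployment insurance (employee share): $3666.76 × 0.01 = $36.67
Paid family leave insurance: $3666.76 × 0.002 = $7.33
Total deductions = $220.01 + $256.67 + $430.66 + $255.21 + $36.67 + $7.33 = $1206.55
Net pay = $3666.76 − $1206.55 = $2460.21

$2460.21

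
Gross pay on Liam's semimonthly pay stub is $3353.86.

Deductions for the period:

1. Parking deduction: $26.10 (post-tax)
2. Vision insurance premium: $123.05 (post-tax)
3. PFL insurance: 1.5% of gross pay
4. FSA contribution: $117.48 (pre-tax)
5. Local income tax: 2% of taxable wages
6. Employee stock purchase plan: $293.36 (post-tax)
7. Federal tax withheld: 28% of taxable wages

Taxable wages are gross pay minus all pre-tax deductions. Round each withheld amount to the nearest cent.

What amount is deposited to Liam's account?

$1772.64

FSA contribution: $117.48
Taxable wages = $3353.86 − $117.48 = $3236.38
Local income tax: $3236.38 × 0.02 = $64.73
Federal tax withheld: $3236.38 × 0.28 = $906.19
PFL insurance: $3353.86 × 0.015 = $50.31
Parking deduction: $26.10
Employee stock purchase plan: $293.36
Vision insurance premium: $123.05
Total deductions = $117.48 + $64.73 + $906.19 + $50.31 + $26.10 + $293.36 + $123.05 = $1581.22
Net pay = $3353.86 − $1581.22 = $1772.64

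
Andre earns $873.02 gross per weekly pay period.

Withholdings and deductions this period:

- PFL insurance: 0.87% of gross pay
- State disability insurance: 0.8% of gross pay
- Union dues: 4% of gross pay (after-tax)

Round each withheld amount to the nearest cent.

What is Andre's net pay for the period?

$823.52

PFL insurance: $873.02 × 0.0087 = $7.60
State disability insurance: $873.02 × 0.008 = $6.98
Union dues: $873.02 × 0.04 = $34.92
Total deductions = $7.60 + $6.98 + $34.92 = $49.50
Net pay = $873.02 − $49.50 = $823.52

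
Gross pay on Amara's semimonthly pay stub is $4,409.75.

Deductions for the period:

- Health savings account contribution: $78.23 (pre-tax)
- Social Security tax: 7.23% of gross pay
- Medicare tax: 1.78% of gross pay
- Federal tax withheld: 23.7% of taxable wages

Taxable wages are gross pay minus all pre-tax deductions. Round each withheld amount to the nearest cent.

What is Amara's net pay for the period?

$2,907.64

Health savings account contribution: $78.23
Taxable wages = $4,409.75 − $78.23 = $4,331.52
Federal tax withheld: $4,331.52 × 0.237 = $1,026.57
Medicare tax: $4,409.75 × 0.0178 = $78.49
Social Security tax: $4,409.75 × 0.0723 = $318.82
Total deductions = $78.23 + $1,026.57 + $78.49 + $318.82 = $1,502.11
Net pay = $4,409.75 − $1,502.11 = $2,907.64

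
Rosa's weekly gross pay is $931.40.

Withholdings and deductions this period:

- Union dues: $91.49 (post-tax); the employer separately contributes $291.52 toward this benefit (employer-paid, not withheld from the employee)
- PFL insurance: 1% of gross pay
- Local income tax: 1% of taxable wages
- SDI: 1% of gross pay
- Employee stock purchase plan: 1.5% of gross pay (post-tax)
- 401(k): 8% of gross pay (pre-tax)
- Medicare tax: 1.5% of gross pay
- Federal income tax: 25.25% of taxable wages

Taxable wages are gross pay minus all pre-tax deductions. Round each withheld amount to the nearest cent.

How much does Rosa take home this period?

401(k): $931.40 × 0.08 = $74.51
Taxable wages = $931.40 − $74.51 = $856.89
Federal income tax: $856.89 × 0.2525 = $216.36
Local income tax: $856.89 × 0.01 = $8.57
SDI: $931.40 × 0.01 = $9.31
PFL insurance: $931.40 × 0.01 = $9.31
Medicare tax: $931.40 × 0.015 = $13.97
Union dues: $91.49
Employee stock purchase plan: $931.40 × 0.015 = $13.97
(Employer's $291.52 toward union dues is not withheld from the employee.)
Total deductions = $74.51 + $216.36 + $8.57 + $9.31 + $9.31 + $13.97 + $91.49 + $13.97 = $437.49
Net pay = $931.40 − $437.49 = $493.91

$493.91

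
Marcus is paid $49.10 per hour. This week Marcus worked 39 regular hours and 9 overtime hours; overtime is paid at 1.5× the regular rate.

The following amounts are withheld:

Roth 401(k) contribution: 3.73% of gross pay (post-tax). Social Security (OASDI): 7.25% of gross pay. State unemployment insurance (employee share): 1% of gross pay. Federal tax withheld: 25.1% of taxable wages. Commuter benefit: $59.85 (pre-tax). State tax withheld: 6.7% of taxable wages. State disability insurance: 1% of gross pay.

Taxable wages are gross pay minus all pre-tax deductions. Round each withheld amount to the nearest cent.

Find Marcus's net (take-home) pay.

Regular pay: 39 × $49.10 = $1,914.90
Overtime pay: 9 × $49.10 × 1.5 = $662.85
Gross pay = $1,914.90 + $662.85 = $2,577.75
Commuter benefit: $59.85
Taxable wages = $2,577.75 − $59.85 = $2,517.90
State tax withheld: $2,517.90 × 0.067 = $168.70
Federal tax withheld: $2,517.90 × 0.251 = $631.99
State disability insurance: $2,577.75 × 0.01 = $25.78
Social Security (OASDI): $2,577.75 × 0.0725 = $186.89
State unemployment insurance (employee share): $2,577.75 × 0.01 = $25.78
Roth 401(k) contribution: $2,577.75 × 0.0373 = $96.15
Total deductions = $59.85 + $168.70 + $631.99 + $25.78 + $186.89 + $25.78 + $96.15 = $1,195.14
Net pay = $2,577.75 − $1,195.14 = $1,382.61

$1,382.61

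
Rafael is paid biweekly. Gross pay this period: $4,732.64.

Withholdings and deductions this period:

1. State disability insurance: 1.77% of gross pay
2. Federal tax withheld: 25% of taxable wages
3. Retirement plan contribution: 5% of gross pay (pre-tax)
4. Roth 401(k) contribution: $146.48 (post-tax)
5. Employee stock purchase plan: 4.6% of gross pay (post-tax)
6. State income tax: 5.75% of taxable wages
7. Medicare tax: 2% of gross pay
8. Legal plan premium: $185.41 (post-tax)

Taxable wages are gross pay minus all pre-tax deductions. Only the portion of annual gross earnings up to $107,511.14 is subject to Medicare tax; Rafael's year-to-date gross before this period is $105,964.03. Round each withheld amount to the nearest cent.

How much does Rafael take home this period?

Retirement plan contribution: $4,732.64 × 0.05 = $236.63
Taxable wages = $4,732.64 − $236.63 = $4,496.01
Federal tax withheld: $4,496.01 × 0.25 = $1,124.00
State income tax: $4,496.01 × 0.0575 = $258.52
Medicare tax: only $107,511.14 − $105,964.03 = $1,547.11 of this check is subject → $1,547.11 × 0.02 = $30.94
State disability insurance: $4,732.64 × 0.0177 = $83.77
Employee stock purchase plan: $4,732.64 × 0.046 = $217.70
Roth 401(k) contribution: $146.48
Legal plan premium: $185.41
Total deductions = $236.63 + $1,124.00 + $258.52 + $30.94 + $83.77 + $217.70 + $146.48 + $185.41 = $2,283.45
Net pay = $4,732.64 − $2,283.45 = $2,449.19

$2,449.19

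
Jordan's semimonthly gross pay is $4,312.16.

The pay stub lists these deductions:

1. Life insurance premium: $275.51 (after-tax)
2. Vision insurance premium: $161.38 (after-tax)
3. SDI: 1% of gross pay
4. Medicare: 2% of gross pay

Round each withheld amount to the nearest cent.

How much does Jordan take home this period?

$3,745.91

Medicare: $4,312.16 × 0.02 = $86.24
SDI: $4,312.16 × 0.01 = $43.12
Vision insurance premium: $161.38
Life insurance premium: $275.51
Total deductions = $86.24 + $43.12 + $161.38 + $275.51 = $566.25
Net pay = $4,312.16 − $566.25 = $3,745.91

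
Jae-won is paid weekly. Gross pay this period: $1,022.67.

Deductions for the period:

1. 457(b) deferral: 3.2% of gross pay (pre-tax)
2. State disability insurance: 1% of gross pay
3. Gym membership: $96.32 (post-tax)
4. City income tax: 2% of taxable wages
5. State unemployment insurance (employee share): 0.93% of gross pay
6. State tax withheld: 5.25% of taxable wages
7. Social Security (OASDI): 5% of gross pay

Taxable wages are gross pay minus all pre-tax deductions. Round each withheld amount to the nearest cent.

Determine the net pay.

$750.98

457(b) deferral: $1,022.67 × 0.032 = $32.73
Taxable wages = $1,022.67 − $32.73 = $989.94
City income tax: $989.94 × 0.02 = $19.80
State tax withheld: $989.94 × 0.0525 = $51.97
Social Security (OASDI): $1,022.67 × 0.05 = $51.13
State disability insurance: $1,022.67 × 0.01 = $10.23
State unemployment insurance (employee share): $1,022.67 × 0.0093 = $9.51
Gym membership: $96.32
Total deductions = $32.73 + $19.80 + $51.97 + $51.13 + $10.23 + $9.51 + $96.32 = $271.69
Net pay = $1,022.67 − $271.69 = $750.98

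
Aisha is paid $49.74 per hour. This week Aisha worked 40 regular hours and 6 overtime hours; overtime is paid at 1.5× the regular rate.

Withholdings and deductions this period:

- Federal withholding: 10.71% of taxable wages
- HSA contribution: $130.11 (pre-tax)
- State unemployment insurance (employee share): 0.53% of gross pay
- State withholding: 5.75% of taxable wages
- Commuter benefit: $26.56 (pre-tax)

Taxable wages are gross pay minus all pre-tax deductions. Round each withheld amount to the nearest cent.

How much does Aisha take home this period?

$1,892.29

Regular pay: 40 × $49.74 = $1,989.60
Overtime pay: 6 × $49.74 × 1.5 = $447.66
Gross pay = $1,989.60 + $447.66 = $2,437.26
HSA contribution: $130.11
Commuter benefit: $26.56
Pre-tax total = $130.11 + $26.56 = $156.67
Taxable wages = $2,437.26 − $156.67 = $2,280.59
Federal withholding: $2,280.59 × 0.1071 = $244.25
State withholding: $2,280.59 × 0.0575 = $131.13
State unemployment insurance (employee share): $2,437.26 × 0.0053 = $12.92
Total deductions = $130.11 + $26.56 + $244.25 + $131.13 + $12.92 = $544.97
Net pay = $2,437.26 − $544.97 = $1,892.29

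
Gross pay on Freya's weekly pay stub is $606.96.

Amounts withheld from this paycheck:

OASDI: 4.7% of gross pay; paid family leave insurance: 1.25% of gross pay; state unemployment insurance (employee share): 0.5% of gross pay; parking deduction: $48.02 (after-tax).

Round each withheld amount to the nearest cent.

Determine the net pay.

$519.79

State unemployment insurance (employee share): $606.96 × 0.005 = $3.03
OASDI: $606.96 × 0.047 = $28.53
Paid family leave insurance: $606.96 × 0.0125 = $7.59
Parking deduction: $48.02
Total deductions = $3.03 + $28.53 + $7.59 + $48.02 = $87.17
Net pay = $606.96 − $87.17 = $519.79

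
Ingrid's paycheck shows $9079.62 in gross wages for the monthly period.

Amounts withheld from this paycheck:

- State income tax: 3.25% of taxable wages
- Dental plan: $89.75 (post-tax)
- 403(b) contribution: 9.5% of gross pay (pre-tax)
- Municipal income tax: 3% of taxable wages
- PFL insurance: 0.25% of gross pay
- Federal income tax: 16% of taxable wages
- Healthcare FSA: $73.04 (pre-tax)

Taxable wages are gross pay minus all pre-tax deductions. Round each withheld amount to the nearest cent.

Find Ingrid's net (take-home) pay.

Healthcare FSA: $73.04
403(b) contribution: $9079.62 × 0.095 = $862.56
Pre-tax total = $73.04 + $862.56 = $935.60
Taxable wages = $9079.62 − $935.60 = $8144.02
State income tax: $8144.02 × 0.0325 = $264.68
Municipal income tax: $8144.02 × 0.03 = $244.32
Federal income tax: $8144.02 × 0.16 = $1303.04
PFL insurance: $9079.62 × 0.0025 = $22.70
Dental plan: $89.75
Total deductions = $73.04 + $862.56 + $264.68 + $244.32 + $1303.04 + $22.70 + $89.75 = $2860.09
Net pay = $9079.62 − $2860.09 = $6219.53

$6219.53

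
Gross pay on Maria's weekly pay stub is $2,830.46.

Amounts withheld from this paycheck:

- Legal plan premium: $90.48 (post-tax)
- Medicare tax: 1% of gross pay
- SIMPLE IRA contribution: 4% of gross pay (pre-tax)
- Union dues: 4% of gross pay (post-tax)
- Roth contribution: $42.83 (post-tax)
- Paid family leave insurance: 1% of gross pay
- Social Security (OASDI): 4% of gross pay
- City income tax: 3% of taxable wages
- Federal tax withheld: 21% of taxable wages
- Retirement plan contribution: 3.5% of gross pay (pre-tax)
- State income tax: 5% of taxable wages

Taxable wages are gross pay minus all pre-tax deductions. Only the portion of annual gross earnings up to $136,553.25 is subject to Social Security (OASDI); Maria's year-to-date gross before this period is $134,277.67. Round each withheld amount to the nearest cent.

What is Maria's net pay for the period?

$1,464.74

Retirement plan contribution: $2,830.46 × 0.035 = $99.07
SIMPLE IRA contribution: $2,830.46 × 0.04 = $113.22
Pre-tax total = $99.07 + $113.22 = $212.29
Taxable wages = $2,830.46 − $212.29 = $2,618.17
City income tax: $2,618.17 × 0.03 = $78.55
State income tax: $2,618.17 × 0.05 = $130.91
Federal tax withheld: $2,618.17 × 0.21 = $549.82
Social Security (OASDI): only $136,553.25 − $134,277.67 = $2,275.58 of this check is subject → $2,275.58 × 0.04 = $91.02
Medicare tax: $2,830.46 × 0.01 = $28.30
Paid family leave insurance: $2,830.46 × 0.01 = $28.30
Roth contribution: $42.83
Union dues: $2,830.46 × 0.04 = $113.22
Legal plan premium: $90.48
Total deductions = $99.07 + $113.22 + $78.55 + $130.91 + $549.82 + $91.02 + $28.30 + $28.30 + $42.83 + $113.22 + $90.48 = $1,365.72
Net pay = $2,830.46 − $1,365.72 = $1,464.74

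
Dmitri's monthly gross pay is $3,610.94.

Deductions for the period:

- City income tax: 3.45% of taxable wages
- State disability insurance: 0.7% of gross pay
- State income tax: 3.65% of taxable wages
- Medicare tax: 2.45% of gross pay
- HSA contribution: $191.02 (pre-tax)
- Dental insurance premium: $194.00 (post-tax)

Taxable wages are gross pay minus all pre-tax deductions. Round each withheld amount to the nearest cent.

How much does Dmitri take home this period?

HSA contribution: $191.02
Taxable wages = $3,610.94 − $191.02 = $3,419.92
City income tax: $3,419.92 × 0.0345 = $117.99
State income tax: $3,419.92 × 0.0365 = $124.83
Medicare tax: $3,610.94 × 0.0245 = $88.47
State disability insurance: $3,610.94 × 0.007 = $25.28
Dental insurance premium: $194.00
Total deductions = $191.02 + $117.99 + $124.83 + $88.47 + $25.28 + $194.00 = $741.59
Net pay = $3,610.94 − $741.59 = $2,869.35

$2,869.35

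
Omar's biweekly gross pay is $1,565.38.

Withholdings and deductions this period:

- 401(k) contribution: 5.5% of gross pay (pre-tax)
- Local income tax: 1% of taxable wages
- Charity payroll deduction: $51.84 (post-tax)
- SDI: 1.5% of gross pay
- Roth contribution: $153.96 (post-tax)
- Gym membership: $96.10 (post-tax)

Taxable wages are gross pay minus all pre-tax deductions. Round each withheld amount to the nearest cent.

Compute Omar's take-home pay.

$1,139.11

401(k) contribution: $1,565.38 × 0.055 = $86.10
Taxable wages = $1,565.38 − $86.10 = $1,479.28
Local income tax: $1,479.28 × 0.01 = $14.79
SDI: $1,565.38 × 0.015 = $23.48
Charity payroll deduction: $51.84
Roth contribution: $153.96
Gym membership: $96.10
Total deductions = $86.10 + $14.79 + $23.48 + $51.84 + $153.96 + $96.10 = $426.27
Net pay = $1,565.38 − $426.27 = $1,139.11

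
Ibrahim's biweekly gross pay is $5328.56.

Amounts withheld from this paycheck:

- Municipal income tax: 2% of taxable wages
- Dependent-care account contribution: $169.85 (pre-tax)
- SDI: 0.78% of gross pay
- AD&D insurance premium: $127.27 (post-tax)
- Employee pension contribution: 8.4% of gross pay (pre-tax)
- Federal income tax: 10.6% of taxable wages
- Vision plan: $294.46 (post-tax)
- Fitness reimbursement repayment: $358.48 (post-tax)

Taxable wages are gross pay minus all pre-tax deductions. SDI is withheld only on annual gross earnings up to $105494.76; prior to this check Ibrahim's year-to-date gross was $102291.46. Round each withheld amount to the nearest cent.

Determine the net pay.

$3312.31

Dependent-care account contribution: $169.85
Employee pension contribution: $5328.56 × 0.084 = $447.60
Pre-tax total = $169.85 + $447.60 = $617.45
Taxable wages = $5328.56 − $617.45 = $4711.11
Municipal income tax: $4711.11 × 0.02 = $94.22
Federal income tax: $4711.11 × 0.106 = $499.38
SDI: only $105494.76 − $102291.46 = $3203.30 of this check is subject → $3203.30 × 0.0078 = $24.99
Fitness reimbursement repayment: $358.48
Vision plan: $294.46
AD&D insurance premium: $127.27
Total deductions = $169.85 + $447.60 + $94.22 + $499.38 + $24.99 + $358.48 + $294.46 + $127.27 = $2016.25
Net pay = $5328.56 − $2016.25 = $3312.31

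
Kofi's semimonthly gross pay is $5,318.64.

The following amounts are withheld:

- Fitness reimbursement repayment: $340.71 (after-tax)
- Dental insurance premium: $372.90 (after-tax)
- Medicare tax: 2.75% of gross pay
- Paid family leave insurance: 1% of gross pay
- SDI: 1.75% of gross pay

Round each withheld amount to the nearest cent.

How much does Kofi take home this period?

Medicare tax: $5,318.64 × 0.0275 = $146.26
Paid family leave insurance: $5,318.64 × 0.01 = $53.19
SDI: $5,318.64 × 0.0175 = $93.08
Fitness reimbursement repayment: $340.71
Dental insurance premium: $372.90
Total deductions = $146.26 + $53.19 + $93.08 + $340.71 + $372.90 = $1,006.14
Net pay = $5,318.64 − $1,006.14 = $4,312.50

$4,312.50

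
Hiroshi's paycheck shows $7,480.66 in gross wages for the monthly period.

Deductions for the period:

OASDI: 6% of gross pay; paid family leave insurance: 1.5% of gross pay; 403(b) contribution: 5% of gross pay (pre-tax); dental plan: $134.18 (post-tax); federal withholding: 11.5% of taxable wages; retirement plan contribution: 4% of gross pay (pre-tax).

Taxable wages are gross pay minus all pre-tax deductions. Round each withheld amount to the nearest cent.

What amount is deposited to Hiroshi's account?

Retirement plan contribution: $7,480.66 × 0.04 = $299.23
403(b) contribution: $7,480.66 × 0.05 = $374.03
Pre-tax total = $299.23 + $374.03 = $673.26
Taxable wages = $7,480.66 − $673.26 = $6,807.40
Federal withholding: $6,807.40 × 0.115 = $782.85
Paid family leave insurance: $7,480.66 × 0.015 = $112.21
OASDI: $7,480.66 × 0.06 = $448.84
Dental plan: $134.18
Total deductions = $299.23 + $374.03 + $782.85 + $112.21 + $448.84 + $134.18 = $2,151.34
Net pay = $7,480.66 − $2,151.34 = $5,329.32

$5,329.32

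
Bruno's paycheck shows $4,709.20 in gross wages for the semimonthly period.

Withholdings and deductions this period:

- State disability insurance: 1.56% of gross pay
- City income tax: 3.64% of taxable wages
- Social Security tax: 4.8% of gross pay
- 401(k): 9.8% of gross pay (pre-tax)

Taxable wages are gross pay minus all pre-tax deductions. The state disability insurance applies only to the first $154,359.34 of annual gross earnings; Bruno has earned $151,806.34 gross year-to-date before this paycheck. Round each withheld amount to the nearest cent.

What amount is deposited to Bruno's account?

401(k): $4,709.20 × 0.098 = $461.50
Taxable wages = $4,709.20 − $461.50 = $4,247.70
City income tax: $4,247.70 × 0.0364 = $154.62
Social Security tax: $4,709.20 × 0.048 = $226.04
State disability insurance: only $154,359.34 − $151,806.34 = $2,553.00 of this check is subject → $2,553.00 × 0.0156 = $39.83
Total deductions = $461.50 + $154.62 + $226.04 + $39.83 = $881.99
Net pay = $4,709.20 − $881.99 = $3,827.21

$3,827.21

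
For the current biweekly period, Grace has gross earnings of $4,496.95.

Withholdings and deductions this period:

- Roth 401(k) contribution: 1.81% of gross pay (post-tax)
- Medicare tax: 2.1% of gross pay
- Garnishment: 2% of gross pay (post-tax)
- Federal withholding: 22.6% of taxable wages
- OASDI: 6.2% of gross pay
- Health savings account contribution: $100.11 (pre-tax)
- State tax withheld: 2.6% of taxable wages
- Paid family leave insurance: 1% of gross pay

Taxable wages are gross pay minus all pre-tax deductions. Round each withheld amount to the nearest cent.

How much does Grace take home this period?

Health savings account contribution: $100.11
Taxable wages = $4,496.95 − $100.11 = $4,396.84
State tax withheld: $4,396.84 × 0.026 = $114.32
Federal withholding: $4,396.84 × 0.226 = $993.69
OASDI: $4,496.95 × 0.062 = $278.81
Medicare tax: $4,496.95 × 0.021 = $94.44
Paid family leave insurance: $4,496.95 × 0.01 = $44.97
Roth 401(k) contribution: $4,496.95 × 0.0181 = $81.39
Garnishment: $4,496.95 × 0.02 = $89.94
Total deductions = $100.11 + $114.32 + $993.69 + $278.81 + $94.44 + $44.97 + $81.39 + $89.94 = $1,797.67
Net pay = $4,496.95 − $1,797.67 = $2,699.28

$2,699.28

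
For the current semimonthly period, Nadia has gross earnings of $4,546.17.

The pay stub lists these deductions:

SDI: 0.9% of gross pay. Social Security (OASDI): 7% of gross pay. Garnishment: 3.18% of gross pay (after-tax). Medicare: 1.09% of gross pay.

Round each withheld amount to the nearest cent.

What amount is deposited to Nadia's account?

SDI: $4,546.17 × 0.009 = $40.92
Social Security (OASDI): $4,546.17 × 0.07 = $318.23
Medicare: $4,546.17 × 0.0109 = $49.55
Garnishment: $4,546.17 × 0.0318 = $144.57
Total deductions = $40.92 + $318.23 + $49.55 + $144.57 = $553.27
Net pay = $4,546.17 − $553.27 = $3,992.90

$3,992.90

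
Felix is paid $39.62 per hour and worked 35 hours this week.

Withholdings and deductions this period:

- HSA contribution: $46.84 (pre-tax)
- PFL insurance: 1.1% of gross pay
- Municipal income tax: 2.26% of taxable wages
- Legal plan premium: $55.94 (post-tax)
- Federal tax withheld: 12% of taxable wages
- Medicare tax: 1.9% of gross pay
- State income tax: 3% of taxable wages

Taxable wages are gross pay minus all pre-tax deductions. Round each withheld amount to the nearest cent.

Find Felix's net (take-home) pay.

$1,011.06

Gross pay: 35 × $39.62 = $1,386.70
HSA contribution: $46.84
Taxable wages = $1,386.70 − $46.84 = $1,339.86
Municipal income tax: $1,339.86 × 0.0226 = $30.28
State income tax: $1,339.86 × 0.03 = $40.20
Federal tax withheld: $1,339.86 × 0.12 = $160.78
PFL insurance: $1,386.70 × 0.011 = $15.25
Medicare tax: $1,386.70 × 0.019 = $26.35
Legal plan premium: $55.94
Total deductions = $46.84 + $30.28 + $40.20 + $160.78 + $15.25 + $26.35 + $55.94 = $375.64
Net pay = $1,386.70 − $375.64 = $1,011.06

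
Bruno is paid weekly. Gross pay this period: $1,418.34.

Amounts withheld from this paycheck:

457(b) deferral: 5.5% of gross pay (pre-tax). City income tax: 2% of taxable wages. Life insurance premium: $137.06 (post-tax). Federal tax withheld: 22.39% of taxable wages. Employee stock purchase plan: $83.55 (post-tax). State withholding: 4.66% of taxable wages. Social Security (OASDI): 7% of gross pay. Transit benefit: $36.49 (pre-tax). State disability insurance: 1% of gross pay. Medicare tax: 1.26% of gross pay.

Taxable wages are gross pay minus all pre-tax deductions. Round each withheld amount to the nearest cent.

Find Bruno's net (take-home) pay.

$573.13

457(b) deferral: $1,418.34 × 0.055 = $78.01
Transit benefit: $36.49
Pre-tax total = $78.01 + $36.49 = $114.50
Taxable wages = $1,418.34 − $114.50 = $1,303.84
State withholding: $1,303.84 × 0.0466 = $60.76
Federal tax withheld: $1,303.84 × 0.2239 = $291.93
City income tax: $1,303.84 × 0.02 = $26.08
State disability insurance: $1,418.34 × 0.01 = $14.18
Social Security (OASDI): $1,418.34 × 0.07 = $99.28
Medicare tax: $1,418.34 × 0.0126 = $17.87
Employee stock purchase plan: $83.55
Life insurance premium: $137.06
Total deductions = $78.01 + $36.49 + $60.76 + $291.93 + $26.08 + $14.18 + $99.28 + $17.87 + $83.55 + $137.06 = $845.21
Net pay = $1,418.34 − $845.21 = $573.13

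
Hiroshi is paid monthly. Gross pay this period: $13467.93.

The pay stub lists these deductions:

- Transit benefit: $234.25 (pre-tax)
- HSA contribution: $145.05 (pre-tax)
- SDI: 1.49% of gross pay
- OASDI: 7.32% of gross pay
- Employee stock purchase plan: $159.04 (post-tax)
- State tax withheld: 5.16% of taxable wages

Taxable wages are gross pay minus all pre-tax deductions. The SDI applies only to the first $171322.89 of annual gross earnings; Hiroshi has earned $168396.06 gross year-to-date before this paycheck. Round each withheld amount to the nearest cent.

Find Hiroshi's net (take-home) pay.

$11224.76

HSA contribution: $145.05
Transit benefit: $234.25
Pre-tax total = $145.05 + $234.25 = $379.30
Taxable wages = $13467.93 − $379.30 = $13088.63
State tax withheld: $13088.63 × 0.0516 = $675.37
OASDI: $13467.93 × 0.0732 = $985.85
SDI: only $171322.89 − $168396.06 = $2926.83 of this check is subject → $2926.83 × 0.0149 = $43.61
Employee stock purchase plan: $159.04
Total deductions = $145.05 + $234.25 + $675.37 + $985.85 + $43.61 + $159.04 = $2243.17
Net pay = $13467.93 − $2243.17 = $11224.76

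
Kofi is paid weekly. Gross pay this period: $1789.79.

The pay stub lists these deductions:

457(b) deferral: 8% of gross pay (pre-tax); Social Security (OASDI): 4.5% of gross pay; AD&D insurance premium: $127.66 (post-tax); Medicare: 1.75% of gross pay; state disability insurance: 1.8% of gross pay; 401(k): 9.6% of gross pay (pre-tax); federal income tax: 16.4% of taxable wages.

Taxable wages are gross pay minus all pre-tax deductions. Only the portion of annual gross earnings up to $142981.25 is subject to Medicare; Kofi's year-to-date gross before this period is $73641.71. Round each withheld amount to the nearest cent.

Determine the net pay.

$961.18

457(b) deferral: $1789.79 × 0.08 = $143.18
401(k): $1789.79 × 0.096 = $171.82
Pre-tax total = $143.18 + $171.82 = $315.00
Taxable wages = $1789.79 − $315.00 = $1474.79
Federal income tax: $1474.79 × 0.164 = $241.87
Medicare: cap not yet reached, full $1789.79 is subject → $1789.79 × 0.0175 = $31.32
State disability insurance: $1789.79 × 0.018 = $32.22
Social Security (OASDI): $1789.79 × 0.045 = $80.54
AD&D insurance premium: $127.66
Total deductions = $143.18 + $171.82 + $241.87 + $31.32 + $32.22 + $80.54 + $127.66 = $828.61
Net pay = $1789.79 − $828.61 = $961.18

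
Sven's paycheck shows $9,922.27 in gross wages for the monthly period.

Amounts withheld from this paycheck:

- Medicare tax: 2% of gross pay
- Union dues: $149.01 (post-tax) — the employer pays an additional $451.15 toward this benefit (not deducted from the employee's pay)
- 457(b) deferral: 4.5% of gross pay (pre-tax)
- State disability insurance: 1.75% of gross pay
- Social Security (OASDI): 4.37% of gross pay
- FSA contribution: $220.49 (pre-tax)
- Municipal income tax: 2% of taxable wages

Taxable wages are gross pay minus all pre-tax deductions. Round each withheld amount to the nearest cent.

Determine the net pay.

FSA contribution: $220.49
457(b) deferral: $9,922.27 × 0.045 = $446.50
Pre-tax total = $220.49 + $446.50 = $666.99
Taxable wages = $9,922.27 − $666.99 = $9,255.28
Municipal income tax: $9,255.28 × 0.02 = $185.11
Medicare tax: $9,922.27 × 0.02 = $198.45
Social Security (OASDI): $9,922.27 × 0.0437 = $433.60
State disability insurance: $9,922.27 × 0.0175 = $173.64
Union dues: $149.01
(Employer's $451.15 toward union dues is not withheld from the employee.)
Total deductions = $220.49 + $446.50 + $185.11 + $198.45 + $433.60 + $173.64 + $149.01 = $1,806.80
Net pay = $9,922.27 − $1,806.80 = $8,115.47

$8,115.47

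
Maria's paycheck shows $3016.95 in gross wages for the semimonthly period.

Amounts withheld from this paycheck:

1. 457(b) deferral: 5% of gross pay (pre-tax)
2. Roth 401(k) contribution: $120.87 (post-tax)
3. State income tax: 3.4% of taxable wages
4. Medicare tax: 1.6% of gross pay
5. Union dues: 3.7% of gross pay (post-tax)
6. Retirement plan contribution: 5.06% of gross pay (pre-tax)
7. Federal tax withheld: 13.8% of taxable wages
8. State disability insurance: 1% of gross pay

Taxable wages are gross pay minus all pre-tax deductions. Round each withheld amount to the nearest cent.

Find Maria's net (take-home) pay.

$1935.79

457(b) deferral: $3016.95 × 0.05 = $150.85
Retirement plan contribution: $3016.95 × 0.0506 = $152.66
Pre-tax total = $150.85 + $152.66 = $303.51
Taxable wages = $3016.95 − $303.51 = $2713.44
Federal tax withheld: $2713.44 × 0.138 = $374.45
State income tax: $2713.44 × 0.034 = $92.26
State disability insurance: $3016.95 × 0.01 = $30.17
Medicare tax: $3016.95 × 0.016 = $48.27
Union dues: $3016.95 × 0.037 = $111.63
Roth 401(k) contribution: $120.87
Total deductions = $150.85 + $152.66 + $374.45 + $92.26 + $30.17 + $48.27 + $111.63 + $120.87 = $1081.16
Net pay = $3016.95 − $1081.16 = $1935.79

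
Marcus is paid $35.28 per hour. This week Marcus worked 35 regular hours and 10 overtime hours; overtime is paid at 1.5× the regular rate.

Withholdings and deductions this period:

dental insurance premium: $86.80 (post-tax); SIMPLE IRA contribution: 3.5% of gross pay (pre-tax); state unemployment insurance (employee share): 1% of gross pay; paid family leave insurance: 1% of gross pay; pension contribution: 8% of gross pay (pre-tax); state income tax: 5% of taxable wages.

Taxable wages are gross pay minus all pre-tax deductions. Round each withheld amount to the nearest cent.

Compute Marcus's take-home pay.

Regular pay: 35 × $35.28 = $1234.80
Overtime pay: 10 × $35.28 × 1.5 = $529.20
Gross pay = $1234.80 + $529.20 = $1764.00
Pension contribution: $1764.00 × 0.08 = $141.12
SIMPLE IRA contribution: $1764.00 × 0.035 = $61.74
Pre-tax total = $141.12 + $61.74 = $202.86
Taxable wages = $1764.00 − $202.86 = $1561.14
State income tax: $1561.14 × 0.05 = $78.06
State unemployment insurance (employee share): $1764.00 × 0.01 = $17.64
Paid family leave insurance: $1764.00 × 0.01 = $17.64
Dental insurance premium: $86.80
Total deductions = $141.12 + $61.74 + $78.06 + $17.64 + $17.64 + $86.80 = $403.00
Net pay = $1764.00 − $403.00 = $1361.00

$1361.00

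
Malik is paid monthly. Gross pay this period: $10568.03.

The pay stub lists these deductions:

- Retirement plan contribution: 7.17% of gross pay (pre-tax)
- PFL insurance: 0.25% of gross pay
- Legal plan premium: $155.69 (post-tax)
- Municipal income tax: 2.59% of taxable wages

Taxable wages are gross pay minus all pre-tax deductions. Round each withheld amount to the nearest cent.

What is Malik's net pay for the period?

Retirement plan contribution: $10568.03 × 0.0717 = $757.73
Taxable wages = $10568.03 − $757.73 = $9810.30
Municipal income tax: $9810.30 × 0.0259 = $254.09
PFL insurance: $10568.03 × 0.0025 = $26.42
Legal plan premium: $155.69
Total deductions = $757.73 + $254.09 + $26.42 + $155.69 = $1193.93
Net pay = $10568.03 − $1193.93 = $9374.10

$9374.10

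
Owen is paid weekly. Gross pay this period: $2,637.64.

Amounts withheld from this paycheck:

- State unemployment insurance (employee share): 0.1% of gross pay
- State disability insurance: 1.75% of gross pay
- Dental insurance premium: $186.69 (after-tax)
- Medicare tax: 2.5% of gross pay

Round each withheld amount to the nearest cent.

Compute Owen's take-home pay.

State unemployment insurance (employee share): $2,637.64 × 0.001 = $2.64
Medicare tax: $2,637.64 × 0.025 = $65.94
State disability insurance: $2,637.64 × 0.0175 = $46.16
Dental insurance premium: $186.69
Total deductions = $2.64 + $65.94 + $46.16 + $186.69 = $301.43
Net pay = $2,637.64 − $301.43 = $2,336.21

$2,336.21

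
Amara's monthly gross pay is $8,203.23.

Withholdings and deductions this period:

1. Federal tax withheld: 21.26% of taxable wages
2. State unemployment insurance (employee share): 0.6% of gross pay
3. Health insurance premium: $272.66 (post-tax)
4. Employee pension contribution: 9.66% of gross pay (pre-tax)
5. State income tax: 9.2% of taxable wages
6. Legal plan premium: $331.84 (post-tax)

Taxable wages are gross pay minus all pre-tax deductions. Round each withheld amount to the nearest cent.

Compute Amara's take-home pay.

Employee pension contribution: $8,203.23 × 0.0966 = $792.43
Taxable wages = $8,203.23 − $792.43 = $7,410.80
Federal tax withheld: $7,410.80 × 0.2126 = $1,575.54
State income tax: $7,410.80 × 0.092 = $681.79
State unemployment insurance (employee share): $8,203.23 × 0.006 = $49.22
Health insurance premium: $272.66
Legal plan premium: $331.84
Total deductions = $792.43 + $1,575.54 + $681.79 + $49.22 + $272.66 + $331.84 = $3,703.48
Net pay = $8,203.23 − $3,703.48 = $4,499.75

$4,499.75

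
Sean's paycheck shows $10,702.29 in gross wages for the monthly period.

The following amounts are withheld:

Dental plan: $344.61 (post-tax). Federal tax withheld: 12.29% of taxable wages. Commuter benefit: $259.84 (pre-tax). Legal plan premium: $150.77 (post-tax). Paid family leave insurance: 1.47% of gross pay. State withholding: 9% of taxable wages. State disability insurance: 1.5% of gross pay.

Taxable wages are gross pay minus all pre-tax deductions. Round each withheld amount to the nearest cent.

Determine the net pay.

$7,406.02

Commuter benefit: $259.84
Taxable wages = $10,702.29 − $259.84 = $10,442.45
State withholding: $10,442.45 × 0.09 = $939.82
Federal tax withheld: $10,442.45 × 0.1229 = $1,283.38
Paid family leave insurance: $10,702.29 × 0.0147 = $157.32
State disability insurance: $10,702.29 × 0.015 = $160.53
Dental plan: $344.61
Legal plan premium: $150.77
Total deductions = $259.84 + $939.82 + $1,283.38 + $157.32 + $160.53 + $344.61 + $150.77 = $3,296.27
Net pay = $10,702.29 − $3,296.27 = $7,406.02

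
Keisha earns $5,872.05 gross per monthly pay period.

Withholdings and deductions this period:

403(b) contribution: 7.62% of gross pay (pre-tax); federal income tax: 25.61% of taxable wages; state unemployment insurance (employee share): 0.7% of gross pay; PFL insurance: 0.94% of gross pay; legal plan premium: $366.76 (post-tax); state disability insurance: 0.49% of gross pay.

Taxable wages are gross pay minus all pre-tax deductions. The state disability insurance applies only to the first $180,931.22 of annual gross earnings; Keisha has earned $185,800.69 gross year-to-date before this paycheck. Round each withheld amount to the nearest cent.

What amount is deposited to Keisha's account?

403(b) contribution: $5,872.05 × 0.0762 = $447.45
Taxable wages = $5,872.05 − $447.45 = $5,424.60
Federal income tax: $5,424.60 × 0.2561 = $1,389.24
State disability insurance: annual cap $180,931.22 already reached (YTD $185,800.69), so $0.00
State unemployment insurance (employee share): $5,872.05 × 0.007 = $41.10
PFL insurance: $5,872.05 × 0.0094 = $55.20
Legal plan premium: $366.76
Total deductions = $447.45 + $1,389.24 + $0.00 + $41.10 + $55.20 + $366.76 = $2,299.75
Net pay = $5,872.05 − $2,299.75 = $3,572.30

$3,572.30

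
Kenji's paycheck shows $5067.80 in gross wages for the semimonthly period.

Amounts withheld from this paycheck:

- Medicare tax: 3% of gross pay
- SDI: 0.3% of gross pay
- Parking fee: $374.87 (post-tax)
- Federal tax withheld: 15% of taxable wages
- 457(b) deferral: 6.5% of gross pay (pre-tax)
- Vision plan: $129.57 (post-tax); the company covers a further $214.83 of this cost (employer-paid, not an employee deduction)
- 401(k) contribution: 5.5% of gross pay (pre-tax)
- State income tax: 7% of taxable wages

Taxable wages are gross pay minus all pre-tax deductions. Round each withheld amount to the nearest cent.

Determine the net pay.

457(b) deferral: $5067.80 × 0.065 = $329.41
401(k) contribution: $5067.80 × 0.055 = $278.73
Pre-tax total = $329.41 + $278.73 = $608.14
Taxable wages = $5067.80 − $608.14 = $4459.66
Federal tax withheld: $4459.66 × 0.15 = $668.95
State income tax: $4459.66 × 0.07 = $312.18
Medicare tax: $5067.80 × 0.03 = $152.03
SDI: $5067.80 × 0.003 = $15.20
Parking fee: $374.87
Vision plan: $129.57
(Employer's $214.83 toward vision plan is not withheld from the employee.)
Total deductions = $329.41 + $278.73 + $668.95 + $312.18 + $152.03 + $15.20 + $374.87 + $129.57 = $2260.94
Net pay = $5067.80 − $2260.94 = $2806.86

$2806.86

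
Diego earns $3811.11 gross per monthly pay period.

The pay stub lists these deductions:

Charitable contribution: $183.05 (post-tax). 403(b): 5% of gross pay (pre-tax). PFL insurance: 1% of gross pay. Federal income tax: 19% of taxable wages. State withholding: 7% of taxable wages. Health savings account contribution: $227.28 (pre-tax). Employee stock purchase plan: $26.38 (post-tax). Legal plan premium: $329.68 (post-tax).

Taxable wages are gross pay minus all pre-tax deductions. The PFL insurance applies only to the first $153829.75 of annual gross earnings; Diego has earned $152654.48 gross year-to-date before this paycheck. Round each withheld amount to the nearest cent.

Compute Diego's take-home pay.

Health savings account contribution: $227.28
403(b): $3811.11 × 0.05 = $190.56
Pre-tax total = $227.28 + $190.56 = $417.84
Taxable wages = $3811.11 − $417.84 = $3393.27
Federal income tax: $3393.27 × 0.19 = $644.72
State withholding: $3393.27 × 0.07 = $237.53
PFL insurance: only $153829.75 − $152654.48 = $1175.27 of this check is subject → $1175.27 × 0.01 = $11.75
Employee stock purchase plan: $26.38
Charitable contribution: $183.05
Legal plan premium: $329.68
Total deductions = $227.28 + $190.56 + $644.72 + $237.53 + $11.75 + $26.38 + $183.05 + $329.68 = $1850.95
Net pay = $3811.11 − $1850.95 = $1960.16

$1960.16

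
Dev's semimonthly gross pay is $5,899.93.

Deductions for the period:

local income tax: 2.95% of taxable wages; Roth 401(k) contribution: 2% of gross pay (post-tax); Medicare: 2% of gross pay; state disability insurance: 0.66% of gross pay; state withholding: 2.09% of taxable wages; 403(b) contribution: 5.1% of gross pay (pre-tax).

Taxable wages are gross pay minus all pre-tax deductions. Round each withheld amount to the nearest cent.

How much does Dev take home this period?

403(b) contribution: $5,899.93 × 0.051 = $300.90
Taxable wages = $5,899.93 − $300.90 = $5,599.03
State withholding: $5,599.03 × 0.0209 = $117.02
Local income tax: $5,599.03 × 0.0295 = $165.17
State disability insurance: $5,899.93 × 0.0066 = $38.94
Medicare: $5,899.93 × 0.02 = $118.00
Roth 401(k) contribution: $5,899.93 × 0.02 = $118.00
Total deductions = $300.90 + $117.02 + $165.17 + $38.94 + $118.00 + $118.00 = $858.03
Net pay = $5,899.93 − $858.03 = $5,041.90

$5,041.90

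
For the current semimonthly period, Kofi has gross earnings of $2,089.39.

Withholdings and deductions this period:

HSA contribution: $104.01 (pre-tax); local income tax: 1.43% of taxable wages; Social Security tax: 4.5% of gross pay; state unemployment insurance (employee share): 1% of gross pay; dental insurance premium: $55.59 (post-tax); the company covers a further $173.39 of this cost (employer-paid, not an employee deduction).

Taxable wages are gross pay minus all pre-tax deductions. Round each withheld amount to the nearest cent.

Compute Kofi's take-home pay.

HSA contribution: $104.01
Taxable wages = $2,089.39 − $104.01 = $1,985.38
Local income tax: $1,985.38 × 0.0143 = $28.39
Social Security tax: $2,089.39 × 0.045 = $94.02
State unemployment insurance (employee share): $2,089.39 × 0.01 = $20.89
Dental insurance premium: $55.59
(Employer's $173.39 toward dental insurance premium is not withheld from the employee.)
Total deductions = $104.01 + $28.39 + $94.02 + $20.89 + $55.59 = $302.90
Net pay = $2,089.39 − $302.90 = $1,786.49

$1,786.49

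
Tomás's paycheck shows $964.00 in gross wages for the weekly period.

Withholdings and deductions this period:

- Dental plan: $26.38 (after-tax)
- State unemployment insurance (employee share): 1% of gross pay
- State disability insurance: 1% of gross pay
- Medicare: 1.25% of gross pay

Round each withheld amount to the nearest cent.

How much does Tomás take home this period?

State unemployment insurance (employee share): $964.00 × 0.01 = $9.64
State disability insurance: $964.00 × 0.01 = $9.64
Medicare: $964.00 × 0.0125 = $12.05
Dental plan: $26.38
Total deductions = $9.64 + $9.64 + $12.05 + $26.38 = $57.71
Net pay = $964.00 − $57.71 = $906.29

$906.29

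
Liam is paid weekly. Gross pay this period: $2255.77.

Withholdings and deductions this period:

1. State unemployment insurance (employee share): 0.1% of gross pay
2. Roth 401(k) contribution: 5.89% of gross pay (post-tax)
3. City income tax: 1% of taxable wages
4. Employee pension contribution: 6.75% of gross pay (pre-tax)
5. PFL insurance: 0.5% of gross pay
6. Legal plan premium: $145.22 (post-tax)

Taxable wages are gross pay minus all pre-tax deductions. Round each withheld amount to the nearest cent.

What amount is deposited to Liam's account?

$1790.85

Employee pension contribution: $2255.77 × 0.0675 = $152.26
Taxable wages = $2255.77 − $152.26 = $2103.51
City income tax: $2103.51 × 0.01 = $21.04
PFL insurance: $2255.77 × 0.005 = $11.28
State unemployment insurance (employee share): $2255.77 × 0.001 = $2.26
Legal plan premium: $145.22
Roth 401(k) contribution: $2255.77 × 0.0589 = $132.86
Total deductions = $152.26 + $21.04 + $11.28 + $2.26 + $145.22 + $132.86 = $464.92
Net pay = $2255.77 − $464.92 = $1790.85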